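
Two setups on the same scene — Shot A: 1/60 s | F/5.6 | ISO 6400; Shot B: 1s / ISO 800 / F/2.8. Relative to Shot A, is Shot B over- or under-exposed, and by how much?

Aperture: f/5.6 → f/4 → f/2.8 — 2 stops larger aperture (brighter).
Shutter speed: 1/60 → 1/30 → 1/15 → 1/8 → 1/4 → 1/2 → 1 — 6 stops longer (brighter).
ISO: 6400 → 3200 → 1600 → 800 — 3 stops lower (darker).
Net: +2 +6 −3 = +5 stops.

5 stops brighter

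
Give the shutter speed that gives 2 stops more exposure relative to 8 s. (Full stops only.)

Shutter speed: 8 → 15 → 30 — 2 stops slower (brighter).

30 s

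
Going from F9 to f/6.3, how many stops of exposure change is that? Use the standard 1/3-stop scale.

1 stop

f/9 → f/8 → f/7.1 → f/6.3 — count the steps: 3 third-stops = 1 stop.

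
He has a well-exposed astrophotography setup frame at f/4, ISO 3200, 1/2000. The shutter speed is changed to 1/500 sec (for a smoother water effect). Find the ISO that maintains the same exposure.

Shutter speed: 1/2000 → 1/1000 → 1/500 — 2 stops longer (brighter).
Need 2 stops darker from the ISO: 3200 → 1600 → 800.

ISO 800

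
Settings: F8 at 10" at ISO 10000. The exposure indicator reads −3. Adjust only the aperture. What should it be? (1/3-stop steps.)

Underexposed by 3 stops → need 3 stops brighter.
Aperture: f/8 → f/7.1 → f/6.3 → f/5.6 → f/5 → f/4.5 → f/4 → f/3.5 → f/3.2 → f/2.8.

f/2.8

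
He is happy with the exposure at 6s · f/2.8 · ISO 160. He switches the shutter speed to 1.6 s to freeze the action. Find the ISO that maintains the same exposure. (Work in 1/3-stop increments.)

Shutter speed: 6 → 5 → 4 → 3.2 → 2.5 → 2 → 1.6 — 2 stops faster (darker).
Need 2 stops brighter from the ISO: 160 → 200 → 250 → 320 → 400 → 500 → 640.

ISO 640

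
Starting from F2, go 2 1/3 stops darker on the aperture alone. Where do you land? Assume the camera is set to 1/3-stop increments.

f/4.5

Aperture: f/2 → f/2.2 → f/2.5 → f/2.8 → f/3.2 → f/3.5 → f/4 → f/4.5 — 2 1/3 stops stopped down (darker).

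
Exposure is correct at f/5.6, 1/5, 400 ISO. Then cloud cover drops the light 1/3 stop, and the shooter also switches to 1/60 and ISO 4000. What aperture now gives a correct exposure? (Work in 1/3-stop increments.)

f/4.5

Scene light: 1/3 stop darker.
Shutter speed: 1/5 → 1/6 → 1/8 → 1/10 → 1/13 → 1/15 → 1/20 → 1/25 → 1/30 → 1/40 → 1/50 → 1/60 — 3 2/3 stops shorter (darker).
ISO: 400 → 500 → 640 → 800 → 1000 → 1250 → 1600 → 2000 → 2500 → 3200 → 4000 — 3 1/3 stops higher (brighter).
Net so far: 2/3 stop darker. Aperture: f/5.6 → f/5 → f/4.5.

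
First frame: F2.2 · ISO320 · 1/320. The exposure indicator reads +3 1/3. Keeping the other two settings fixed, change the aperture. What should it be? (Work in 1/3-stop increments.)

f/7.1

Overexposed by 3 1/3 stops → need 3 1/3 stops darker.
Aperture: f/2.2 → f/2.5 → f/2.8 → f/3.2 → f/3.5 → f/4 → f/4.5 → f/5 → f/5.6 → f/6.3 → f/7.1.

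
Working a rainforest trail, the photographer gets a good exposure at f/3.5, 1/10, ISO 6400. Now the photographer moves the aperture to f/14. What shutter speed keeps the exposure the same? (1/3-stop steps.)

1.6 s

Aperture: f/3.5 → f/4 → f/4.5 → f/5 → f/5.6 → f/6.3 → f/7.1 → f/8 → f/9 → f/10 → f/11 → f/13 → f/14 — 4 stops smaller aperture (darker).
Need 4 stops brighter from the shutter speed: 1/10 → 1/8 → 1/6 → 1/5 → 1/4 → 0.3 → 0.4 → 0.5 → 0.6 → 0.8 → 1 → 1.3 → 1.6.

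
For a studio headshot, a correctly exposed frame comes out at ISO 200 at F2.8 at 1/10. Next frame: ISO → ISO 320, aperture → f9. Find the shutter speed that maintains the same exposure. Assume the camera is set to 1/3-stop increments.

0.6 s

ISO: 200 → 250 → 320 — 2/3 stop raised (brighter).
Aperture: f/2.8 → f/3.2 → f/3.5 → f/4 → f/4.5 → f/5 → f/5.6 → f/6.3 → f/7.1 → f/8 → f/9 — 3 1/3 stops narrower (darker).
Net change so far: 2 2/3 stops darker. Offset with the shutter speed: 1/10 → 1/8 → 1/6 → 1/5 → 1/4 → 0.3 → 0.4 → 0.5 → 0.6.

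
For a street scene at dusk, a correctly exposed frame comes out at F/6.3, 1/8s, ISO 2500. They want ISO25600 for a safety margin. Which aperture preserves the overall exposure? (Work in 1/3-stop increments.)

f/20

ISO: 2500 → 3200 → 4000 → 5000 → 6400 → 8000 → 10000 → 12800 → 16000 → 20000 → 25600 — 3 1/3 stops higher (brighter).
Need 3 1/3 stops darker from the aperture: f/6.3 → f/7.1 → f/8 → f/9 → f/10 → f/11 → f/13 → f/14 → f/16 → f/18 → f/20.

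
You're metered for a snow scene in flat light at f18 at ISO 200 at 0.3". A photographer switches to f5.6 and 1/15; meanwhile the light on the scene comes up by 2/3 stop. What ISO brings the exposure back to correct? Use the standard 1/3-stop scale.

Scene light: 2/3 stop brighter.
Aperture: f/18 → f/16 → f/14 → f/13 → f/11 → f/10 → f/9 → f/8 → f/7.1 → f/6.3 → f/5.6 — 3 1/3 stops larger aperture (brighter).
Shutter speed: 0.3 → 1/4 → 1/5 → 1/6 → 1/8 → 1/10 → 1/13 → 1/15 — 2 1/3 stops shorter (darker).
Net so far: 1 2/3 stops brighter. ISO: 200 → 160 → 125 → 100 → 80 → 64.

ISO 64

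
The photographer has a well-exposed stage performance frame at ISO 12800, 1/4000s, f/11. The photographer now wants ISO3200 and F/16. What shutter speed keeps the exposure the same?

1/500s

ISO: 12800 → 6400 → 3200 — 2 stops dropped (darker).
Aperture: f/11 → f/16 — 1 stop stopped down (darker).
Net change so far: 3 stops darker. Offset with the shutter speed: 1/4000 → 1/2000 → 1/1000 → 1/500.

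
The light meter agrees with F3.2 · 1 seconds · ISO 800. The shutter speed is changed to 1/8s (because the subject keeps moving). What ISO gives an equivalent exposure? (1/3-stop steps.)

ISO 6400

Shutter speed: 1 → 0.8 → 0.6 → 0.5 → 0.4 → 0.3 → 1/4 → 1/5 → 1/6 → 1/8 — 3 stops shorter (darker).
Need 3 stops brighter from the ISO: 800 → 1000 → 1250 → 1600 → 2000 → 2500 → 3200 → 4000 → 5000 → 6400.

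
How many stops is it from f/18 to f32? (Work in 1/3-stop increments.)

f/18 → f/20 → f/22 → f/25 → f/29 → f/32 — count the steps: 5 third-stops = 1 2/3 stops.

1 2/3 stops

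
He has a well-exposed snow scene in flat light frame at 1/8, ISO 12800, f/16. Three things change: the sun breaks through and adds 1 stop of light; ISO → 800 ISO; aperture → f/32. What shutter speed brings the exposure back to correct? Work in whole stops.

Scene light: 1 stop brighter.
ISO: 12800 → 6400 → 3200 → 1600 → 800 — 4 stops lower (darker).
Aperture: f/16 → f/22 → f/32 — 2 stops narrower (darker).
Net so far: 5 stops darker. Shutter speed: 1/8 → 1/4 → 1/2 → 1 → 2 → 4.

4 s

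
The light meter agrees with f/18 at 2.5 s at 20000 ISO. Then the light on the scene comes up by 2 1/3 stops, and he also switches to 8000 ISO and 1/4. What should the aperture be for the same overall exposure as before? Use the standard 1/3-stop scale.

Scene light: 2 1/3 stops brighter.
ISO: 20000 → 16000 → 12800 → 10000 → 8000 — 1 1/3 stops lower (darker).
Shutter speed: 2.5 → 2 → 1.6 → 1.3 → 1 → 0.8 → 0.6 → 0.5 → 0.4 → 0.3 → 1/4 — 3 1/3 stops faster (darker).
Net so far: 2 1/3 stops darker. Aperture: f/18 → f/16 → f/14 → f/13 → f/11 → f/10 → f/9 → f/8.

f/8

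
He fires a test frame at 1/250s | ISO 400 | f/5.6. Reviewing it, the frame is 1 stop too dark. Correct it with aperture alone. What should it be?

f/4

Underexposed by 1 stop → need 1 stop brighter.
Aperture: f/5.6 → f/4.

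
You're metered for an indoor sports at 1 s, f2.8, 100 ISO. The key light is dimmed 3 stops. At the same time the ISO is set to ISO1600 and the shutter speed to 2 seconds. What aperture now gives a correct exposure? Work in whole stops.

Scene light: 3 stops darker.
ISO: 100 → 200 → 400 → 800 → 1600 — 4 stops raised (brighter).
Shutter speed: 1 → 2 — 1 stop slower (brighter).
Net so far: 2 stops brighter. Aperture: f/2.8 → f/4 → f/5.6.

f/5.6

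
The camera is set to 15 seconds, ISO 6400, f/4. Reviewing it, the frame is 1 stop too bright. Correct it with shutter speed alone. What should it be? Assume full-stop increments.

Overexposed by 1 stop → need 1 stop darker.
Shutter speed: 15 → 8.

8 s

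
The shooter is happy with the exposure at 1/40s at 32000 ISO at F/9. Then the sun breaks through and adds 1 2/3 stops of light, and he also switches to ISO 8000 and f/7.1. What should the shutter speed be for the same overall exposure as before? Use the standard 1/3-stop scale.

Scene light: 1 2/3 stops brighter.
ISO: 32000 → 25600 → 20000 → 16000 → 12800 → 10000 → 8000 — 2 stops dropped (darker).
Aperture: f/9 → f/8 → f/7.1 — 2/3 stop opened up (brighter).
Net so far: 1/3 stop brighter. Shutter speed: 1/40 → 1/50.

1/50s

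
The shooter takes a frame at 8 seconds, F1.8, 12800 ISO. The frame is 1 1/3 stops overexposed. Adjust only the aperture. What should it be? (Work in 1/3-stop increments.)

f/2.8

Overexposed by 1 1/3 stops → need 1 1/3 stops darker.
Aperture: f/1.8 → f/2 → f/2.2 → f/2.5 → f/2.8.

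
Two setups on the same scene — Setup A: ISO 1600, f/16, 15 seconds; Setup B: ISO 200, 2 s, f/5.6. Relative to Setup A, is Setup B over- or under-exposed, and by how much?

3 stops darker

Aperture: f/16 → f/11 → f/8 → f/5.6 — 3 stops wider (brighter).
Shutter speed: 15 → 8 → 4 → 2 — 3 stops shorter (darker).
ISO: 1600 → 800 → 400 → 200 — 3 stops dropped (darker).
Net: +3 −3 −3 = −3 stops.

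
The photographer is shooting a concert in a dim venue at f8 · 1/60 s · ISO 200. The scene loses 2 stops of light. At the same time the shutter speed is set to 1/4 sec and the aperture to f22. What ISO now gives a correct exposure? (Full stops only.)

ISO 400

Scene light: 2 stops darker.
Shutter speed: 1/60 → 1/30 → 1/15 → 1/8 → 1/4 — 4 stops slower (brighter).
Aperture: f/8 → f/11 → f/16 → f/22 — 3 stops smaller aperture (darker).
Net so far: 1 stop darker. ISO: 200 → 400.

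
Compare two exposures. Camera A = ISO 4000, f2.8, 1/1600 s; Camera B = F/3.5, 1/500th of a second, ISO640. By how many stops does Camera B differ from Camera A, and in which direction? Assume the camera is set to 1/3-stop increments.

1 2/3 stops darker

Aperture: f/2.8 → f/3.2 → f/3.5 — 2/3 stop stopped down (darker).
Shutter speed: 1/1600 → 1/1250 → 1/1000 → 1/800 → 1/640 → 1/500 — 1 2/3 stops slower (brighter).
ISO: 4000 → 3200 → 2500 → 2000 → 1600 → 1250 → 1000 → 800 → 640 — 2 2/3 stops lower (darker).
Net: −2/3 +1 2/3 −2 2/3 = −1 2/3 stops.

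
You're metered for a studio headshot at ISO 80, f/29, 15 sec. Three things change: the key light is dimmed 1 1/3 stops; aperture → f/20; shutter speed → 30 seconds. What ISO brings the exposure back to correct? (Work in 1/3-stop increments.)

Scene light: 1 1/3 stops darker.
Aperture: f/29 → f/25 → f/22 → f/20 — 1 stop larger aperture (brighter).
Shutter speed: 15 → 20 → 25 → 30 — 1 stop slower (brighter).
Net so far: 2/3 stop brighter. ISO: 80 → 64 → 50.

ISO 50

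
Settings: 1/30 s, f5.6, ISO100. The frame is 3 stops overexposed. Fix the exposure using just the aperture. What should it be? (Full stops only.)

f/16

Overexposed by 3 stops → need 3 stops darker.
Aperture: f/5.6 → f/8 → f/11 → f/16.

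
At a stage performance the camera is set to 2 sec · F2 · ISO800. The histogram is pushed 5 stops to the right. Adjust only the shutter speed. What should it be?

1/15s

Overexposed by 5 stops → need 5 stops darker.
Shutter speed: 2 → 1 → 1/2 → 1/4 → 1/8 → 1/15.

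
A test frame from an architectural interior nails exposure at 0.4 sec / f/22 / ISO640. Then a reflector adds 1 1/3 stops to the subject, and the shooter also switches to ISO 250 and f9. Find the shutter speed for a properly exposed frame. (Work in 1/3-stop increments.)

Scene light: 1 1/3 stops brighter.
ISO: 640 → 500 → 400 → 320 → 250 — 1 1/3 stops lower (darker).
Aperture: f/22 → f/20 → f/18 → f/16 → f/14 → f/13 → f/11 → f/10 → f/9 — 2 2/3 stops larger aperture (brighter).
Net so far: 2 2/3 stops brighter. Shutter speed: 0.4 → 0.3 → 1/4 → 1/5 → 1/6 → 1/8 → 1/10 → 1/13 → 1/15.

1/15s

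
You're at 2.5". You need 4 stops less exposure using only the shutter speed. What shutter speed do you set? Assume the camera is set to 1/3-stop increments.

Shutter speed: 2.5 → 2 → 1.6 → 1.3 → 1 → 0.8 → 0.6 → 0.5 → 0.4 → 0.3 → 1/4 → 1/5 → 1/6 — 4 stops shorter (darker).

1/6s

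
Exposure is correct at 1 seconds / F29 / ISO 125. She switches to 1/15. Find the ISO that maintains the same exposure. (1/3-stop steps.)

ISO 2000

Shutter speed: 1 → 0.8 → 0.6 → 0.5 → 0.4 → 0.3 → 1/4 → 1/5 → 1/6 → 1/8 → 1/10 → 1/13 → 1/15 — 4 stops shorter (darker).
Need 4 stops brighter from the ISO: 125 → 160 → 200 → 250 → 320 → 400 → 500 → 640 → 800 → 1000 → 1250 → 1600 → 2000.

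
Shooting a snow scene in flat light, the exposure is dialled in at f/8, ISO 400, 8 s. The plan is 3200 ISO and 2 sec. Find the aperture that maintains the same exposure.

f/11

ISO: 400 → 800 → 1600 → 3200 — 3 stops higher (brighter).
Shutter speed: 8 → 4 → 2 — 2 stops faster (darker).
Net change so far: 1 stop brighter. Offset with the aperture: f/8 → f/11.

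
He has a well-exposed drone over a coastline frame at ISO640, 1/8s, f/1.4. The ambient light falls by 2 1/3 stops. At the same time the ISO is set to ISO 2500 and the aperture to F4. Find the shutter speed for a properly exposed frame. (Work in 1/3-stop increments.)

Scene light: 2 1/3 stops darker.
ISO: 640 → 800 → 1000 → 1250 → 1600 → 2000 → 2500 — 2 stops higher (brighter).
Aperture: f/1.4 → f/1.6 → f/1.8 → f/2 → f/2.2 → f/2.5 → f/2.8 → f/3.2 → f/3.5 → f/4 — 3 stops stopped down (darker).
Net so far: 3 1/3 stops darker. Shutter speed: 1/8 → 1/6 → 1/5 → 1/4 → 0.3 → 0.4 → 0.5 → 0.6 → 0.8 → 1 → 1.3.

1.3 s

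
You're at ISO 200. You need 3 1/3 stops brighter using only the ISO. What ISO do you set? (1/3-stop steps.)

ISO: 200 → 250 → 320 → 400 → 500 → 640 → 800 → 1000 → 1250 → 1600 → 2000 — 3 1/3 stops raised (brighter).

ISO 2000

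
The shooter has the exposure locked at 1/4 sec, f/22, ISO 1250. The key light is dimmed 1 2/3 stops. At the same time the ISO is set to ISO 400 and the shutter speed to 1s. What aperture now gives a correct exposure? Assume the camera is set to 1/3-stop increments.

f/14

Scene light: 1 2/3 stops darker.
ISO: 1250 → 1000 → 800 → 640 → 500 → 400 — 1 2/3 stops lower (darker).
Shutter speed: 1/4 → 0.3 → 0.4 → 0.5 → 0.6 → 0.8 → 1 — 2 stops slower (brighter).
Net so far: 1 1/3 stops darker. Aperture: f/22 → f/20 → f/18 → f/16 → f/14.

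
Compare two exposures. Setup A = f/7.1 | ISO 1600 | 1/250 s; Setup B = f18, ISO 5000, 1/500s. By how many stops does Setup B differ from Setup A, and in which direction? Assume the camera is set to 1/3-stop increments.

Aperture: f/7.1 → f/8 → f/9 → f/10 → f/11 → f/13 → f/14 → f/16 → f/18 — 2 2/3 stops smaller aperture (darker).
Shutter speed: 1/250 → 1/320 → 1/400 → 1/500 — 1 stop faster (darker).
ISO: 1600 → 2000 → 2500 → 3200 → 4000 → 5000 — 1 2/3 stops higher (brighter).
Net: −2 2/3 −1 +1 2/3 = −2 stops.

2 stops darker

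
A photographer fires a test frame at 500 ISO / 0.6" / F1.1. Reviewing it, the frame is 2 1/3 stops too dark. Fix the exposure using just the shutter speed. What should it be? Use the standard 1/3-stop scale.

Underexposed by 2 1/3 stops → need 2 1/3 stops brighter.
Shutter speed: 0.6 → 0.8 → 1 → 1.3 → 1.6 → 2 → 2.5 → 3.2.

3.2 s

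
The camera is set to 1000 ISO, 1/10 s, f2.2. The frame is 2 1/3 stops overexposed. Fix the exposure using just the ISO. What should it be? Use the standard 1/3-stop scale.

ISO 200

Overexposed by 2 1/3 stops → need 2 1/3 stops darker.
ISO: 1000 → 800 → 640 → 500 → 400 → 320 → 250 → 200.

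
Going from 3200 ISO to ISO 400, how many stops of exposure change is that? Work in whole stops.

3 stops

3200 → 1600 → 800 → 400 — count the steps: 3 stops.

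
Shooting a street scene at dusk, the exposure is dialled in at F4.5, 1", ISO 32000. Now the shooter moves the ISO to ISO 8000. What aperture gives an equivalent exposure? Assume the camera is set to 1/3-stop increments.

ISO: 32000 → 25600 → 20000 → 16000 → 12800 → 10000 → 8000 — 2 stops dropped (darker).
Need 2 stops brighter from the aperture: f/4.5 → f/4 → f/3.5 → f/3.2 → f/2.8 → f/2.5 → f/2.2.

f/2.2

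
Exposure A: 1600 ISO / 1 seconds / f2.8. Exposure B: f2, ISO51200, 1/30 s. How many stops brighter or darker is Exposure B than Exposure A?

Aperture: f/2.8 → f/2 — 1 stop larger aperture (brighter).
Shutter speed: 1 → 1/2 → 1/4 → 1/8 → 1/15 → 1/30 — 5 stops shorter (darker).
ISO: 1600 → 3200 → 6400 → 12800 → 25600 → 51200 — 5 stops higher (brighter).
Net: +1 −5 +5 = +1 stop.

1 stop brighter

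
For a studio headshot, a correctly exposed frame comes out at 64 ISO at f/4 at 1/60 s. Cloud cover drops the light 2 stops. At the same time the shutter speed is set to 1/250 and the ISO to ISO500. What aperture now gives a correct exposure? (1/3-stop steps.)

Scene light: 2 stops darker.
Shutter speed: 1/60 → 1/80 → 1/100 → 1/125 → 1/160 → 1/200 → 1/250 — 2 stops shorter (darker).
ISO: 64 → 80 → 100 → 125 → 160 → 200 → 250 → 320 → 400 → 500 — 3 stops raised (brighter).
Net so far: 1 stop darker. Aperture: f/4 → f/3.5 → f/3.2 → f/2.8.

f/2.8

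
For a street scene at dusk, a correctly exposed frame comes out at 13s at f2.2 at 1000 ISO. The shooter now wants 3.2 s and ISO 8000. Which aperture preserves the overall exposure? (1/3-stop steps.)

f/3.2

Shutter speed: 13 → 10 → 8 → 6 → 5 → 4 → 3.2 — 2 stops faster (darker).
ISO: 1000 → 1250 → 1600 → 2000 → 2500 → 3200 → 4000 → 5000 → 6400 → 8000 — 3 stops raised (brighter).
Net change so far: 1 stop brighter. Offset with the aperture: f/2.2 → f/2.5 → f/2.8 → f/3.2.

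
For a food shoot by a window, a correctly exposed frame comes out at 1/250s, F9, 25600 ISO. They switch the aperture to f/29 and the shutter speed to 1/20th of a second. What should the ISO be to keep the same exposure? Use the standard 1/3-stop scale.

ISO 20000

Aperture: f/9 → f/10 → f/11 → f/13 → f/14 → f/16 → f/18 → f/20 → f/22 → f/25 → f/29 — 3 1/3 stops smaller aperture (darker).
Shutter speed: 1/250 → 1/200 → 1/160 → 1/125 → 1/100 → 1/80 → 1/60 → 1/50 → 1/40 → 1/30 → 1/25 → 1/20 — 3 2/3 stops slower (brighter).
Net change so far: 1/3 stop brighter. Offset with the ISO: 25600 → 20000.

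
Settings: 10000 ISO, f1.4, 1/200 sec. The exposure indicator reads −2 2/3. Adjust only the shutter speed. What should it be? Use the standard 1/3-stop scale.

Underexposed by 2 2/3 stops → need 2 2/3 stops brighter.
Shutter speed: 1/200 → 1/160 → 1/125 → 1/100 → 1/80 → 1/60 → 1/50 → 1/40 → 1/30.

1/30s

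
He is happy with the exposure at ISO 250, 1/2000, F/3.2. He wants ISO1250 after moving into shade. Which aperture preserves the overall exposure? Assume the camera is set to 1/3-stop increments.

f/7.1

ISO: 250 → 320 → 400 → 500 → 640 → 800 → 1000 → 1250 — 2 1/3 stops higher (brighter).
Need 2 1/3 stops darker from the aperture: f/3.2 → f/3.5 → f/4 → f/4.5 → f/5 → f/5.6 → f/6.3 → f/7.1.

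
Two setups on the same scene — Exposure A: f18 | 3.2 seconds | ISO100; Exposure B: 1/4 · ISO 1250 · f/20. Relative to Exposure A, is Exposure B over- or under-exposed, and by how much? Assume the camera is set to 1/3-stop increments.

1/3 stop darker

Aperture: f/18 → f/20 — 1/3 stop stopped down (darker).
Shutter speed: 3.2 → 2.5 → 2 → 1.6 → 1.3 → 1 → 0.8 → 0.6 → 0.5 → 0.4 → 0.3 → 1/4 — 3 2/3 stops faster (darker).
ISO: 100 → 125 → 160 → 200 → 250 → 320 → 400 → 500 → 640 → 800 → 1000 → 1250 — 3 2/3 stops higher (brighter).
Net: −1/3 −3 2/3 +3 2/3 = −1/3 stops.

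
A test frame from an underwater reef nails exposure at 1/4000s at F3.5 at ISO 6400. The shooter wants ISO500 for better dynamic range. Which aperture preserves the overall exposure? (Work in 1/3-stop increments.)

ISO: 6400 → 5000 → 4000 → 3200 → 2500 → 2000 → 1600 → 1250 → 1000 → 800 → 640 → 500 — 3 2/3 stops dropped (darker).
Need 3 2/3 stops brighter from the aperture: f/3.5 → f/3.2 → f/2.8 → f/2.5 → f/2.2 → f/2 → f/1.8 → f/1.6 → f/1.4 → f/1.2 → f/1.1 → f/1.0.

f/1.0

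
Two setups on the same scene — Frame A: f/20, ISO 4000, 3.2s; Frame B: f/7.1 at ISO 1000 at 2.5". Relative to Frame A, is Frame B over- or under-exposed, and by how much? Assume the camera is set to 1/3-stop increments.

2/3 stop brighter

Aperture: f/20 → f/18 → f/16 → f/14 → f/13 → f/11 → f/10 → f/9 → f/8 → f/7.1 — 3 stops larger aperture (brighter).
Shutter speed: 3.2 → 2.5 — 1/3 stop shorter (darker).
ISO: 4000 → 3200 → 2500 → 2000 → 1600 → 1250 → 1000 — 2 stops lower (darker).
Net: +3 −1/3 −2 = +2/3 stops.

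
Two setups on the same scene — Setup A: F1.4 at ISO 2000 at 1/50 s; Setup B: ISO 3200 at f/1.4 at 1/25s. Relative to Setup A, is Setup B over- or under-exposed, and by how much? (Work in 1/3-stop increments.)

Aperture: unchanged.
Shutter speed: 1/50 → 1/40 → 1/30 → 1/25 — 1 stop slower (brighter).
ISO: 2000 → 2500 → 3200 — 2/3 stop raised (brighter).
Net: +1 +2/3 = +1 2/3 stops.

1 2/3 stops brighter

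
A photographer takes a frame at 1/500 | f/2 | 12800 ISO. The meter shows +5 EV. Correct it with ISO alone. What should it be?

Overexposed by 5 stops → need 5 stops darker.
ISO: 12800 → 6400 → 3200 → 1600 → 800 → 400.

ISO 400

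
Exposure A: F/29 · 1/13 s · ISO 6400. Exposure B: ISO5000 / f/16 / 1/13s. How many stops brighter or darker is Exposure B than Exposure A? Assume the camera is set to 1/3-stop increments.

1 1/3 stops brighter

Aperture: f/29 → f/25 → f/22 → f/20 → f/18 → f/16 — 1 2/3 stops larger aperture (brighter).
Shutter speed: unchanged.
ISO: 6400 → 5000 — 1/3 stop dropped (darker).
Net: +1 2/3 −1/3 = +1 1/3 stops.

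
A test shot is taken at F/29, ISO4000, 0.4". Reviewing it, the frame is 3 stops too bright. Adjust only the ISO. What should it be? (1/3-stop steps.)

Overexposed by 3 stops → need 3 stops darker.
ISO: 4000 → 3200 → 2500 → 2000 → 1600 → 1250 → 1000 → 800 → 640 → 500.

ISO 500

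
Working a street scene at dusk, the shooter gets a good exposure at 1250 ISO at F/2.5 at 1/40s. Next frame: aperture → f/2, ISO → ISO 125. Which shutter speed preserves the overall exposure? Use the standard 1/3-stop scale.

1/6s

Aperture: f/2.5 → f/2.2 → f/2 — 2/3 stop opened up (brighter).
ISO: 1250 → 1000 → 800 → 640 → 500 → 400 → 320 → 250 → 200 → 160 → 125 — 3 1/3 stops lower (darker).
Net change so far: 2 2/3 stops darker. Offset with the shutter speed: 1/40 → 1/30 → 1/25 → 1/20 → 1/15 → 1/13 → 1/10 → 1/8 → 1/6.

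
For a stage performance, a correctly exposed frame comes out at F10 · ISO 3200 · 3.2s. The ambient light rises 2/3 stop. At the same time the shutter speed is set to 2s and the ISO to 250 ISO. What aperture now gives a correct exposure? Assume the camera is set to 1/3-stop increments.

Scene light: 2/3 stop brighter.
Shutter speed: 3.2 → 2.5 → 2 — 2/3 stop faster (darker).
ISO: 3200 → 2500 → 2000 → 1600 → 1250 → 1000 → 800 → 640 → 500 → 400 → 320 → 250 — 3 2/3 stops dropped (darker).
Net so far: 3 2/3 stops darker. Aperture: f/10 → f/9 → f/8 → f/7.1 → f/6.3 → f/5.6 → f/5 → f/4.5 → f/4 → f/3.5 → f/3.2 → f/2.8.

f/2.8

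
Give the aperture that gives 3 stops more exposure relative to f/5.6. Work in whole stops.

f/2

Aperture: f/5.6 → f/4 → f/2.8 → f/2 — 3 stops larger aperture (brighter).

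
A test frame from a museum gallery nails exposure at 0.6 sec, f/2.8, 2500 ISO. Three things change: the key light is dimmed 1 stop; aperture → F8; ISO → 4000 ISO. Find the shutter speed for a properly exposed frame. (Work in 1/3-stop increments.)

Scene light: 1 stop darker.
Aperture: f/2.8 → f/3.2 → f/3.5 → f/4 → f/4.5 → f/5 → f/5.6 → f/6.3 → f/7.1 → f/8 — 3 stops stopped down (darker).
ISO: 2500 → 3200 → 4000 — 2/3 stop higher (brighter).
Net so far: 3 1/3 stops darker. Shutter speed: 0.6 → 0.8 → 1 → 1.3 → 1.6 → 2 → 2.5 → 3.2 → 4 → 5 → 6.

6 s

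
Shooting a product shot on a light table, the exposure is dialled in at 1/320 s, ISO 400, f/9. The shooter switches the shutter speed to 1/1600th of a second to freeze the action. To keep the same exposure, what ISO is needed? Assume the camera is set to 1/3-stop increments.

Shutter speed: 1/320 → 1/400 → 1/500 → 1/640 → 1/800 → 1/1000 → 1/1250 → 1/1600 — 2 1/3 stops shorter (darker).
Need 2 1/3 stops brighter from the ISO: 400 → 500 → 640 → 800 → 1000 → 1250 → 1600 → 2000.

ISO 2000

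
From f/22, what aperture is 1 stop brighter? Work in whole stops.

Aperture: f/22 → f/16 — 1 stop wider (brighter).

f/16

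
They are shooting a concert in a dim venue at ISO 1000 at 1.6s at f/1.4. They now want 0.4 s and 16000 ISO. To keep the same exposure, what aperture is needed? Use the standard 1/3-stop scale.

f/2.8

Shutter speed: 1.6 → 1.3 → 1 → 0.8 → 0.6 → 0.5 → 0.4 — 2 stops faster (darker).
ISO: 1000 → 1250 → 1600 → 2000 → 2500 → 3200 → 4000 → 5000 → 6400 → 8000 → 10000 → 12800 → 16000 — 4 stops higher (brighter).
Net change so far: 2 stops brighter. Offset with the aperture: f/1.4 → f/1.6 → f/1.8 → f/2 → f/2.2 → f/2.5 → f/2.8.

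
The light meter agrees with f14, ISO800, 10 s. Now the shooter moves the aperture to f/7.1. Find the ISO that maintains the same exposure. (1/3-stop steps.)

Aperture: f/14 → f/13 → f/11 → f/10 → f/9 → f/8 → f/7.1 — 2 stops wider (brighter).
Need 2 stops darker from the ISO: 800 → 640 → 500 → 400 → 320 → 250 → 200.

ISO 200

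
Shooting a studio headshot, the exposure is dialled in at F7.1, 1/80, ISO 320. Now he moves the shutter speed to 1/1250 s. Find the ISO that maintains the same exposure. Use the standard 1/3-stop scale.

Shutter speed: 1/80 → 1/100 → 1/125 → 1/160 → 1/200 → 1/250 → 1/320 → 1/400 → 1/500 → 1/640 → 1/800 → 1/1000 → 1/1250 — 4 stops shorter (darker).
Need 4 stops brighter from the ISO: 320 → 400 → 500 → 640 → 800 → 1000 → 1250 → 1600 → 2000 → 2500 → 3200 → 4000 → 5000.

ISO 5000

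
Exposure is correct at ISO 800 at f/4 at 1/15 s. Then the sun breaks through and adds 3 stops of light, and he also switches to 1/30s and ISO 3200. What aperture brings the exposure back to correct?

Scene light: 3 stops brighter.
Shutter speed: 1/15 → 1/30 — 1 stop faster (darker).
ISO: 800 → 1600 → 3200 — 2 stops raised (brighter).
Net so far: 4 stops brighter. Aperture: f/4 → f/5.6 → f/8 → f/11 → f/16.

f/16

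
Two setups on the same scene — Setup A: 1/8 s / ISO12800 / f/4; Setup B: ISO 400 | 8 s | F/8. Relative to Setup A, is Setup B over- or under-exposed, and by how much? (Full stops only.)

1 stop darker

Aperture: f/4 → f/5.6 → f/8 — 2 stops smaller aperture (darker).
Shutter speed: 1/8 → 1/4 → 1/2 → 1 → 2 → 4 → 8 — 6 stops slower (brighter).
ISO: 12800 → 6400 → 3200 → 1600 → 800 → 400 — 5 stops dropped (darker).
Net: −2 +6 −5 = −1 stop.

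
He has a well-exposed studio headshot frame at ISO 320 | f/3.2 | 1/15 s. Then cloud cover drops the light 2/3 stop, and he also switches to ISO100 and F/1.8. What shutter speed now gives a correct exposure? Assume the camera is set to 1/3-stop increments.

1/10s

Scene light: 2/3 stop darker.
ISO: 320 → 250 → 200 → 160 → 125 → 100 — 1 2/3 stops lower (darker).
Aperture: f/3.2 → f/2.8 → f/2.5 → f/2.2 → f/2 → f/1.8 — 1 2/3 stops opened up (brighter).
Net so far: 2/3 stop darker. Shutter speed: 1/15 → 1/13 → 1/10.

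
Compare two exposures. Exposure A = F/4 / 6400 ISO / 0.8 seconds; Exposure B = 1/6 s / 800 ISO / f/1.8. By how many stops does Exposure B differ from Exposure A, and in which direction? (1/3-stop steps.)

Aperture: f/4 → f/3.5 → f/3.2 → f/2.8 → f/2.5 → f/2.2 → f/2 → f/1.8 — 2 1/3 stops larger aperture (brighter).
Shutter speed: 0.8 → 0.6 → 0.5 → 0.4 → 0.3 → 1/4 → 1/5 → 1/6 — 2 1/3 stops shorter (darker).
ISO: 6400 → 5000 → 4000 → 3200 → 2500 → 2000 → 1600 → 1250 → 1000 → 800 — 3 stops dropped (darker).
Net: +2 1/3 −2 1/3 −3 = −3 stops.

3 stops darker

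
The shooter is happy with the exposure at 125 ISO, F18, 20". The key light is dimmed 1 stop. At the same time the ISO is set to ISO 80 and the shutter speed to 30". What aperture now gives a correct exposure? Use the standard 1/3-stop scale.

Scene light: 1 stop darker.
ISO: 125 → 100 → 80 — 2/3 stop lower (darker).
Shutter speed: 20 → 25 → 30 — 2/3 stop slower (brighter).
Net so far: 1 stop darker. Aperture: f/18 → f/16 → f/14 → f/13.

f/13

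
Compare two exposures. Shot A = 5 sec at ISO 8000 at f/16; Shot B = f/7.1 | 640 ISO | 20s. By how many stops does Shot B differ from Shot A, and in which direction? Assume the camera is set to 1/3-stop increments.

2/3 stop brighter

Aperture: f/16 → f/14 → f/13 → f/11 → f/10 → f/9 → f/8 → f/7.1 — 2 1/3 stops wider (brighter).
Shutter speed: 5 → 6 → 8 → 10 → 13 → 15 → 20 — 2 stops longer (brighter).
ISO: 8000 → 6400 → 5000 → 4000 → 3200 → 2500 → 2000 → 1600 → 1250 → 1000 → 800 → 640 — 3 2/3 stops lower (darker).
Net: +2 1/3 +2 −3 2/3 = +2/3 stops.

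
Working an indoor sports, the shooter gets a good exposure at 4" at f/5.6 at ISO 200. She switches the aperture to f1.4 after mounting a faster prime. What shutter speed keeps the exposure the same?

1/4s

Aperture: f/5.6 → f/4 → f/2.8 → f/2 → f/1.4 — 4 stops larger aperture (brighter).
Need 4 stops darker from the shutter speed: 4 → 2 → 1 → 1/2 → 1/4.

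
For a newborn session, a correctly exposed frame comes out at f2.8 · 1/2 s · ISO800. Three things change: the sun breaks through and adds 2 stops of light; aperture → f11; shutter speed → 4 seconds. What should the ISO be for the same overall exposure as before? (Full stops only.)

ISO 400

Scene light: 2 stops brighter.
Aperture: f/2.8 → f/4 → f/5.6 → f/8 → f/11 — 4 stops smaller aperture (darker).
Shutter speed: 1/2 → 1 → 2 → 4 — 3 stops slower (brighter).
Net so far: 1 stop brighter. ISO: 800 → 400.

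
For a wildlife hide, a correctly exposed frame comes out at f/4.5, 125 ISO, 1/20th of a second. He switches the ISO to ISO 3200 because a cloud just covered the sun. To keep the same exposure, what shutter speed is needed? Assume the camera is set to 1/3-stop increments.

ISO: 125 → 160 → 200 → 250 → 320 → 400 → 500 → 640 → 800 → 1000 → 1250 → 1600 → 2000 → 2500 → 3200 — 4 2/3 stops raised (brighter).
Need 4 2/3 stops darker from the shutter speed: 1/20 → 1/25 → 1/30 → 1/40 → 1/50 → 1/60 → 1/80 → 1/100 → 1/125 → 1/160 → 1/200 → 1/250 → 1/320 → 1/400 → 1/500.

1/500s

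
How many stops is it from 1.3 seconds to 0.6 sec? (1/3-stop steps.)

1.3 → 1 → 0.8 → 0.6 — count the steps: 3 third-stops = 1 stop.

1 stop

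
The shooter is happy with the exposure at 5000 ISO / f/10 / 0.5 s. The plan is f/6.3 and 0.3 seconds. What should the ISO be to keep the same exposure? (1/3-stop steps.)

ISO 3200

Aperture: f/10 → f/9 → f/8 → f/7.1 → f/6.3 — 1 1/3 stops opened up (brighter).
Shutter speed: 0.5 → 0.4 → 0.3 — 2/3 stop faster (darker).
Net change so far: 2/3 stop brighter. Offset with the ISO: 5000 → 4000 → 3200.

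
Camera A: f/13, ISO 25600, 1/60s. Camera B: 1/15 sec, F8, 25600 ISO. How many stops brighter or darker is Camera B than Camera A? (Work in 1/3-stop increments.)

Aperture: f/13 → f/11 → f/10 → f/9 → f/8 — 1 1/3 stops larger aperture (brighter).
Shutter speed: 1/60 → 1/50 → 1/40 → 1/30 → 1/25 → 1/20 → 1/15 — 2 stops longer (brighter).
ISO: unchanged.
Net: +1 1/3 +2 = +3 1/3 stops.

3 1/3 stops brighter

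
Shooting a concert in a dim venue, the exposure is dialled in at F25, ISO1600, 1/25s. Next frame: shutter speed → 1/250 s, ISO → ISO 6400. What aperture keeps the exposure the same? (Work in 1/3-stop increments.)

f/16

Shutter speed: 1/25 → 1/30 → 1/40 → 1/50 → 1/60 → 1/80 → 1/100 → 1/125 → 1/160 → 1/200 → 1/250 — 3 1/3 stops shorter (darker).
ISO: 1600 → 2000 → 2500 → 3200 → 4000 → 5000 → 6400 — 2 stops higher (brighter).
Net change so far: 1 1/3 stops darker. Offset with the aperture: f/25 → f/22 → f/20 → f/18 → f/16.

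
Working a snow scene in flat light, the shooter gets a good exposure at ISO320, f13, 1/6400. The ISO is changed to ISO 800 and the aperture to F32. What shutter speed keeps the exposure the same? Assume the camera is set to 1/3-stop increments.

ISO: 320 → 400 → 500 → 640 → 800 — 1 1/3 stops raised (brighter).
Aperture: f/13 → f/14 → f/16 → f/18 → f/20 → f/22 → f/25 → f/29 → f/32 — 2 2/3 stops smaller aperture (darker).
Net change so far: 1 1/3 stops darker. Offset with the shutter speed: 1/6400 → 1/5000 → 1/4000 → 1/3200 → 1/2500.

1/2500s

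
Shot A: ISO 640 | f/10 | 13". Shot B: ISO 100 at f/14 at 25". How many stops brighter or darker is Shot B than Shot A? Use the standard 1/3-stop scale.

Aperture: f/10 → f/11 → f/13 → f/14 — 1 stop narrower (darker).
Shutter speed: 13 → 15 → 20 → 25 — 1 stop slower (brighter).
ISO: 640 → 500 → 400 → 320 → 250 → 200 → 160 → 125 → 100 — 2 2/3 stops lower (darker).
Net: −1 +1 −2 2/3 = −2 2/3 stops.

2 2/3 stops darker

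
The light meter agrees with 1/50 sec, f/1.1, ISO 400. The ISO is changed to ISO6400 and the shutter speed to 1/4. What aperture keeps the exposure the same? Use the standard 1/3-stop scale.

ISO: 400 → 500 → 640 → 800 → 1000 → 1250 → 1600 → 2000 → 2500 → 3200 → 4000 → 5000 → 6400 — 4 stops higher (brighter).
Shutter speed: 1/50 → 1/40 → 1/30 → 1/25 → 1/20 → 1/15 → 1/13 → 1/10 → 1/8 → 1/6 → 1/5 → 1/4 — 3 2/3 stops longer (brighter).
Net change so far: 7 2/3 stops brighter. Offset with the aperture: f/1.1 → f/1.2 → f/1.4 → f/1.6 → f/1.8 → f/2 → f/2.2 → f/2.5 → f/2.8 → f/3.2 → f/3.5 → f/4 → f/4.5 → f/5 → f/5.6 → f/6.3 → f/7.1 → f/8 → f/9 → f/10 → f/11 → f/13 → f/14 → f/16.

f/16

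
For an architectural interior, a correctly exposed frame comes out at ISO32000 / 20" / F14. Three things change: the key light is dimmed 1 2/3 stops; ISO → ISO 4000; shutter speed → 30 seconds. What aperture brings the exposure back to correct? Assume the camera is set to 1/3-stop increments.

f/3.5

Scene light: 1 2/3 stops darker.
ISO: 32000 → 25600 → 20000 → 16000 → 12800 → 10000 → 8000 → 6400 → 5000 → 4000 — 3 stops lower (darker).
Shutter speed: 20 → 25 → 30 — 2/3 stop longer (brighter).
Net so far: 4 stops darker. Aperture: f/14 → f/13 → f/11 → f/10 → f/9 → f/8 → f/7.1 → f/6.3 → f/5.6 → f/5 → f/4.5 → f/4 → f/3.5.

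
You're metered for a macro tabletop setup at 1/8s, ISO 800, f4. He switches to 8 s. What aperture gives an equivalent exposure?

Shutter speed: 1/8 → 1/4 → 1/2 → 1 → 2 → 4 → 8 — 6 stops longer (brighter).
Need 6 stops darker from the aperture: f/4 → f/5.6 → f/8 → f/11 → f/16 → f/22 → f/32.

f/32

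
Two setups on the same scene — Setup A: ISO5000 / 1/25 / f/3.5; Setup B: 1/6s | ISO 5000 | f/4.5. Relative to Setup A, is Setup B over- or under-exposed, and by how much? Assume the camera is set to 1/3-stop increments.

Aperture: f/3.5 → f/4 → f/4.5 — 2/3 stop narrower (darker).
Shutter speed: 1/25 → 1/20 → 1/15 → 1/13 → 1/10 → 1/8 → 1/6 — 2 stops slower (brighter).
ISO: unchanged.
Net: −2/3 +2 = +1 1/3 stops.

1 1/3 stops brighter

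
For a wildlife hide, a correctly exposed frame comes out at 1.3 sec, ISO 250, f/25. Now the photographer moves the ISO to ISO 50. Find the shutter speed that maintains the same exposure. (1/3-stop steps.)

ISO: 250 → 200 → 160 → 125 → 100 → 80 → 64 → 50 — 2 1/3 stops dropped (darker).
Need 2 1/3 stops brighter from the shutter speed: 1.3 → 1.6 → 2 → 2.5 → 3.2 → 4 → 5 → 6.

6 s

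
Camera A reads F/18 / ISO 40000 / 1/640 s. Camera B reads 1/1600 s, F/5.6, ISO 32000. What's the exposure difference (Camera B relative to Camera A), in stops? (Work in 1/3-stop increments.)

Aperture: f/18 → f/16 → f/14 → f/13 → f/11 → f/10 → f/9 → f/8 → f/7.1 → f/6.3 → f/5.6 — 3 1/3 stops wider (brighter).
Shutter speed: 1/640 → 1/800 → 1/1000 → 1/1250 → 1/1600 — 1 1/3 stops shorter (darker).
ISO: 40000 → 32000 — 1/3 stop lower (darker).
Net: +3 1/3 −1 1/3 −1/3 = +1 2/3 stops.

1 2/3 stops brighter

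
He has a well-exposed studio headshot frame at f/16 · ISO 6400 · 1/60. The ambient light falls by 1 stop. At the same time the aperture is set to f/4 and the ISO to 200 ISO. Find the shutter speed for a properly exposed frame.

1/15s

Scene light: 1 stop darker.
Aperture: f/16 → f/11 → f/8 → f/5.6 → f/4 — 4 stops opened up (brighter).
ISO: 6400 → 3200 → 1600 → 800 → 400 → 200 — 5 stops lower (darker).
Net so far: 2 stops darker. Shutter speed: 1/60 → 1/30 → 1/15.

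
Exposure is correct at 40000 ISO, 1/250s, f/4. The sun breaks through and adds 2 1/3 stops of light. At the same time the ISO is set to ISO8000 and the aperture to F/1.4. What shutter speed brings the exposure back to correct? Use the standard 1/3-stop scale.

Scene light: 2 1/3 stops brighter.
ISO: 40000 → 32000 → 25600 → 20000 → 16000 → 12800 → 10000 → 8000 — 2 1/3 stops dropped (darker).
Aperture: f/4 → f/3.5 → f/3.2 → f/2.8 → f/2.5 → f/2.2 → f/2 → f/1.8 → f/1.6 → f/1.4 — 3 stops wider (brighter).
Net so far: 3 stops brighter. Shutter speed: 1/250 → 1/320 → 1/400 → 1/500 → 1/640 → 1/800 → 1/1000 → 1/1250 → 1/1600 → 1/2000.

1/2000s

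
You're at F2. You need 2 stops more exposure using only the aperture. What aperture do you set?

f/1.0

Aperture: f/2 → f/1.4 → f/1.0 — 2 stops larger aperture (brighter).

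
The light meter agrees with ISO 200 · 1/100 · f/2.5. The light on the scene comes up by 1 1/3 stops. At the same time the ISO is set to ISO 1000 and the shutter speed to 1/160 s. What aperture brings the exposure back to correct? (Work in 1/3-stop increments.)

f/7.1

Scene light: 1 1/3 stops brighter.
ISO: 200 → 250 → 320 → 400 → 500 → 640 → 800 → 1000 — 2 1/3 stops raised (brighter).
Shutter speed: 1/100 → 1/125 → 1/160 — 2/3 stop shorter (darker).
Net so far: 3 stops brighter. Aperture: f/2.5 → f/2.8 → f/3.2 → f/3.5 → f/4 → f/4.5 → f/5 → f/5.6 → f/6.3 → f/7.1.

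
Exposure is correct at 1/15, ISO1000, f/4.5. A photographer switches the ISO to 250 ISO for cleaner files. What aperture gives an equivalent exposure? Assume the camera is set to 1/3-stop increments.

ISO: 1000 → 800 → 640 → 500 → 400 → 320 → 250 — 2 stops lower (darker).
Need 2 stops brighter from the aperture: f/4.5 → f/4 → f/3.5 → f/3.2 → f/2.8 → f/2.5 → f/2.2.

f/2.2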